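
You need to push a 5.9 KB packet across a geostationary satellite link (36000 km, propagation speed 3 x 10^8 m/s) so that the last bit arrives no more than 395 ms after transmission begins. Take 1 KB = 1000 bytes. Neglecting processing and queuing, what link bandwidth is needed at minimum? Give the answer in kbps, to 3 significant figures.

172 kbps

L = 47200 bits.
Propagation delay = 36000000 / 300000000 = 120 ms.
Transmission budget = 395 − 120 = 275 ms.
R ≥ L / t_tx = 47200 bits / 0.275 s = 172 kbps.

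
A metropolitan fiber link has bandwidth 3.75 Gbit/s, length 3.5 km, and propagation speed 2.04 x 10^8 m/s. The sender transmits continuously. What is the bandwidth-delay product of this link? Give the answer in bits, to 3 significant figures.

64300 bits

Propagation delay = 3500 / 204000000 = 1.71569e-05 s.
BDP = R × t_prop = 3750000000 × 1.71569e-05 = 64338.2 bits.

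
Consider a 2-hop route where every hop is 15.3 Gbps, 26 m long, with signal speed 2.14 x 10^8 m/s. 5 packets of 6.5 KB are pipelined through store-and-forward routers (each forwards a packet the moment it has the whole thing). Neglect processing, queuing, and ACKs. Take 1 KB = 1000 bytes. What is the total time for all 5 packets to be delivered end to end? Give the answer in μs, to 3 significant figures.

20.6 μs

Per-hop transmission t_tx = L/R = 52000/15300000000 = 3.39869 μs.
Per-hop propagation t_prop = 26/214000000 = 0.121495 μs.
Pipeline fill: first packet needs 2·t_tx to clear all hops; remaining 4 packets each add one t_tx.
Total = (2+5-1)·t_tx + 2·t_prop = 6·3.39869 + 2·0.121495 = 20.6 μs.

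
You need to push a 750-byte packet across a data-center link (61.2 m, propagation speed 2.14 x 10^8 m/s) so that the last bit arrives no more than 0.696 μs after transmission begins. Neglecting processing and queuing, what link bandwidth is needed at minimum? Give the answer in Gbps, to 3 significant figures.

L = 6000 bits.
Propagation delay = 61.2 / 214000000 = 0.285981 μs.
Transmission budget = 0.696 − 0.285981 = 0.410019 μs.
R ≥ L / t_tx = 6000 bits / 4.10019e-07 s = 14.6 Gbps.

14.6 Gbps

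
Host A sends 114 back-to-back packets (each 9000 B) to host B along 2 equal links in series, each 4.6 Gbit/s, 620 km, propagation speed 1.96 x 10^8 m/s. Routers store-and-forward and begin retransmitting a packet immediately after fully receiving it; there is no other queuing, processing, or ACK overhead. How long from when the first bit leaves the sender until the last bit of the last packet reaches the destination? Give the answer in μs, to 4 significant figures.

8127 μs

Per-hop transmission t_tx = L/R = 72000/4600000000 = 15.6522 μs.
Per-hop propagation t_prop = 620000/196000000 = 3163.27 μs.
Pipeline fill: first packet needs 2·t_tx to clear all hops; remaining 113 packets each add one t_tx.
Total = (2+114-1)·t_tx + 2·t_prop = 115·15.6522 + 2·3163.27 = 8127 μs.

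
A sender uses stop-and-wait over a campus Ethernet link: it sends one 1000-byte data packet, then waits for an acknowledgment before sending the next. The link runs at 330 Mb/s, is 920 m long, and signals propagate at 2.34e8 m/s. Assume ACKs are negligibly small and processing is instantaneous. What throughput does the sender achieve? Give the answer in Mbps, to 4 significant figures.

249.2 Mbps

t_tx = L/R = 8000/330000000 = 2.42424e-05 s.
t_prop = 920/234000000 = 3.93162e-06 s; RTT = 7.86325e-06 s.
Cycle = t_tx + RTT = 3.21057e-05 s.
Throughput = L / cycle = 8000 / 3.21057e-05 = 249.2 Mbps.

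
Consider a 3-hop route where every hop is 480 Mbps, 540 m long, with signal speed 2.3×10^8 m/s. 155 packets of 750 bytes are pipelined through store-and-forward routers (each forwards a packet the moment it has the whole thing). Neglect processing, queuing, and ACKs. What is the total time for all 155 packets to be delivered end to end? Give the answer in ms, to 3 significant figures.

1.97 ms

Per-hop transmission t_tx = L/R = 6000/480000000 = 0.0125 ms.
Per-hop propagation t_prop = 540/2.3e+08 = 0.00234783 ms.
Pipeline fill: first packet needs 3·t_tx to clear all hops; remaining 154 packets each add one t_tx.
Total = (3+155-1)·t_tx + 3·t_prop = 157·0.0125 + 3·0.00234783 = 1.97 ms.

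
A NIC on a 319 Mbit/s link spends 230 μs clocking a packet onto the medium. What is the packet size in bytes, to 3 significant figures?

9170 bytes

L = R × t_tx = 319000000 b/s × 0.00023 s = 73370 bits.
In bytes: 73370 / 8 = 9170 bytes.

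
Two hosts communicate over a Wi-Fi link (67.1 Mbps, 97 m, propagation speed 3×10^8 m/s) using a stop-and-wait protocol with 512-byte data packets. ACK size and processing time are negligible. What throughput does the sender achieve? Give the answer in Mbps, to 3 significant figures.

66.4 Mbps

t_tx = L/R = 4096/6.71e+07 = 6.10432e-05 s.
t_prop = 97/300000000 = 3.23333e-07 s; RTT = 6.46667e-07 s.
Cycle = t_tx + RTT = 6.16899e-05 s.
Throughput = L / cycle = 4096 / 6.16899e-05 = 66.4 Mbps.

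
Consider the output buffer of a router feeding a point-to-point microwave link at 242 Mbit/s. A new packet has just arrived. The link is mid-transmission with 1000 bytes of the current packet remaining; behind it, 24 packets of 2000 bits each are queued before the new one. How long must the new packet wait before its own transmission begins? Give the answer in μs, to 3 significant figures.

231 μs

Each queued packet: L/R = 2000/242000000 = 8.26446 μs.
24 queued → 198.347 μs.
Plus remaining 8000 bits of current packet: 33.0579 μs.
Queuing delay = 231 μs.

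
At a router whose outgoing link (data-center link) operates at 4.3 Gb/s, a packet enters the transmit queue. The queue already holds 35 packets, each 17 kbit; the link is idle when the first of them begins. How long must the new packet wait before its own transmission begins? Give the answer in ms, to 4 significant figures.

Each queued packet: L/R = 17000/4300000000 = 0.00395349 ms.
35 queued → 0.138372 ms.
Queuing delay = 0.1384 ms.

0.1384 ms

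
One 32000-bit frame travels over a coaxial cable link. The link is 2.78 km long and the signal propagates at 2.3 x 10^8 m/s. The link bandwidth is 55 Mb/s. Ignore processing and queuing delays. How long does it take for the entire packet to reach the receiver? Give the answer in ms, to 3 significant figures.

0.594 ms

Transmission delay = L/R = 32000 / 55000000 = 0.581818 ms.
Propagation delay = d/s = 2780 m / 2.3e+08 m/s = 0.012087 ms.
Total = 0.594 ms.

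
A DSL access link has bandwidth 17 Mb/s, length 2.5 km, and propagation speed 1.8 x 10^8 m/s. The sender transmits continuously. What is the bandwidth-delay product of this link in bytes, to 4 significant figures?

29.51 bytes

Propagation delay = 2500 / 180000000 = 1.38889e-05 s.
BDP = R × t_prop = 17000000 × 1.38889e-05 = 236.111 bits.
In bytes: 236.111/8 = 29.51 bytes.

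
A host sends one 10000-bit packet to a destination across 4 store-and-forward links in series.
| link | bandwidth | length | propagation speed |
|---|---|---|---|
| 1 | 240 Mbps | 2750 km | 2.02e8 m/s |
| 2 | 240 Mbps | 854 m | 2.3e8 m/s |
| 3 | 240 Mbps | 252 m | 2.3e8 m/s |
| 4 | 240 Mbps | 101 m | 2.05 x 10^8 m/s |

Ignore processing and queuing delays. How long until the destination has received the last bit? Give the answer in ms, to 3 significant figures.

13.8 ms

Transmission delay per hop = L/R = 10000/240000000 = 0.0416667 ms; 4 hops → 0.166667 ms.
Propagation delays (d/s per hop): 13.6139, 0.00371304, 0.00109565, 0.000492683 ms; sum = 13.6192 ms.
End-to-end = 13.8 ms.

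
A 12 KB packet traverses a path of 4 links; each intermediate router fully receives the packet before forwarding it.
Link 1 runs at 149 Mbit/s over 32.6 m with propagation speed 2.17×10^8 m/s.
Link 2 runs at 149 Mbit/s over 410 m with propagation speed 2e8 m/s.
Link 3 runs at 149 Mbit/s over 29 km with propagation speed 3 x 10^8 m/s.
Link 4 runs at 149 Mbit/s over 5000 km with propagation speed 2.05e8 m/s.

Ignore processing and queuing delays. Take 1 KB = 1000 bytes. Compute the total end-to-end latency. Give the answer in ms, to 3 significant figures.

L = 96000 bits.
Transmission delay per hop = L/R = 96000/149000000 = 0.644295 ms; 4 hops → 2.57718 ms.
Propagation delays (d/s per hop): 0.00015023, 0.00205, 0.0966667, 24.3902 ms; sum = 24.4891 ms.
End-to-end = 27.1 ms.

27.1 ms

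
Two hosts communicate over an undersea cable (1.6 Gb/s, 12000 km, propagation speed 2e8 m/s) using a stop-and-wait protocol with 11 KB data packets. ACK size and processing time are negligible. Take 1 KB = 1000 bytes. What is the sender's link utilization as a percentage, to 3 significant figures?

t_tx = L/R = 88000/1600000000 = 5.5e-05 s.
t_prop = 12000000/200000000 = 0.06 s; RTT = 0.12 s.
Cycle = t_tx + RTT = 0.120055 s.
Utilization = t_tx / cycle = 5.5e-05/0.120055 = 0.0458 %.

0.0458 %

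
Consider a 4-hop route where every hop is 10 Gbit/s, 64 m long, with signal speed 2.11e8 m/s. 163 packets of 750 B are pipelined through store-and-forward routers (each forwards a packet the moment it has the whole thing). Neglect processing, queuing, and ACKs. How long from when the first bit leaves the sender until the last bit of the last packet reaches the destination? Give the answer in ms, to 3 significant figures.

Per-hop transmission t_tx = L/R = 6000/10000000000 = 0.0006 ms.
Per-hop propagation t_prop = 64/211000000 = 0.000303318 ms.
Pipeline fill: first packet needs 4·t_tx to clear all hops; remaining 162 packets each add one t_tx.
Total = (4+163-1)·t_tx + 4·t_prop = 166·0.0006 + 4·0.000303318 = 0.101 ms.

0.101 ms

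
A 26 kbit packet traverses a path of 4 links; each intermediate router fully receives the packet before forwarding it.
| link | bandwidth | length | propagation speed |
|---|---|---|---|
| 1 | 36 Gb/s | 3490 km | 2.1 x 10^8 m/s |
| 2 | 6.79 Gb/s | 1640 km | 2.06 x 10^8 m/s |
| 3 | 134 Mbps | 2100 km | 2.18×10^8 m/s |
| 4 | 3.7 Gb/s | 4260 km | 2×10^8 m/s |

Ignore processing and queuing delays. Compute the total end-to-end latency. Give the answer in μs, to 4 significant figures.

L = 26000 bits.
Transmission delays (L/R per hop): 0.722222, 3.82916, 194.03, 7.02703 μs; sum = 205.608 μs.
Propagation delays (d/s per hop): 16619, 7961.17, 9633.03, 21300 μs; sum = 55513.2 μs.
End-to-end = 55720 μs.

55720 μs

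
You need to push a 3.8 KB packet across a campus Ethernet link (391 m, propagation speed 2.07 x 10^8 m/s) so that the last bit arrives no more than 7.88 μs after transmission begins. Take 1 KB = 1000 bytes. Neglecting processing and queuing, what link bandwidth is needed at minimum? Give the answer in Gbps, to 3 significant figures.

L = 30400 bits.
Propagation delay = 391 / 2.07e+08 = 1.88889 μs.
Transmission budget = 7.88 − 1.88889 = 5.99111 μs.
R ≥ L / t_tx = 30400 bits / 5.99111e-06 s = 5.07 Gbps.

5.07 Gbps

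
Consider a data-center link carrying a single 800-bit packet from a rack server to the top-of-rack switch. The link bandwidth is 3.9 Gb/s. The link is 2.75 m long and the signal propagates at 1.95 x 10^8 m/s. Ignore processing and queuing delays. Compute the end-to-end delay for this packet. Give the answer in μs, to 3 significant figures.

Transmission delay = L/R = 800 / 3900000000 = 0.205128 μs.
Propagation delay = d/s = 2.75 m / 195000000 m/s = 0.0141026 μs.
Total = 0.219 μs.

0.219 μs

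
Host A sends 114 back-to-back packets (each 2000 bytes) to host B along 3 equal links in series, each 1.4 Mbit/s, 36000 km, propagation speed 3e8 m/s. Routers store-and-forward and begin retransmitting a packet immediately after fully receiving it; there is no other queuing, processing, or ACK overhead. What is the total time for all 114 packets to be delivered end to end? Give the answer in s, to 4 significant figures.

Per-hop transmission t_tx = L/R = 16000/1400000 = 0.0114286 s.
Per-hop propagation t_prop = 36000000/300000000 = 0.12 s.
Pipeline fill: first packet needs 3·t_tx to clear all hops; remaining 113 packets each add one t_tx.
Total = (3+114-1)·t_tx + 3·t_prop = 116·0.0114286 + 3·0.12 = 1.686 s.

1.686 s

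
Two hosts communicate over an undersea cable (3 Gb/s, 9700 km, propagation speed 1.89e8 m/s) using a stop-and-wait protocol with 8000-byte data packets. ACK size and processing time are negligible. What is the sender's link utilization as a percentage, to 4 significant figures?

0.02078 %

t_tx = L/R = 64000/3000000000 = 2.13333e-05 s.
t_prop = 9700000/189000000 = 0.0513228 s; RTT = 0.102646 s.
Cycle = t_tx + RTT = 0.102667 s.
Utilization = t_tx / cycle = 2.13333e-05/0.102667 = 0.02078 %.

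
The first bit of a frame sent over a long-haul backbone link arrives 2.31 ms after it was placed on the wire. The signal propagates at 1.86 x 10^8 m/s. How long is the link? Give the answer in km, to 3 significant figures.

d = s × t_prop = 186000000 × 0.00231 = 430 km.

430 km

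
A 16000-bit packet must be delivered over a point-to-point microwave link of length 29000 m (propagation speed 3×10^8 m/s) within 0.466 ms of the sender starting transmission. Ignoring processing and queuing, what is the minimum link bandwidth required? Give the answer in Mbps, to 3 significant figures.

43.3 Mbps

Propagation delay = 29000 / 300000000 = 0.0966667 ms.
Transmission budget = 0.466 − 0.0966667 = 0.369333 ms.
R ≥ L / t_tx = 16000 bits / 0.000369333 s = 43.3 Mbps.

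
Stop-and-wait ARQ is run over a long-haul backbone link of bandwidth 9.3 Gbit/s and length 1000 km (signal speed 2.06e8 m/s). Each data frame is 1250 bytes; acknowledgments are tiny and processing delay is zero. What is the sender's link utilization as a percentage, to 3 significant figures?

t_tx = L/R = 10000/9300000000 = 1.07527e-06 s.
t_prop = 1000000/206000000 = 0.00485437 s; RTT = 0.00970874 s.
Cycle = t_tx + RTT = 0.00970981 s.
Utilization = t_tx / cycle = 1.07527e-06/0.00970981 = 0.0111 %.

0.0111 %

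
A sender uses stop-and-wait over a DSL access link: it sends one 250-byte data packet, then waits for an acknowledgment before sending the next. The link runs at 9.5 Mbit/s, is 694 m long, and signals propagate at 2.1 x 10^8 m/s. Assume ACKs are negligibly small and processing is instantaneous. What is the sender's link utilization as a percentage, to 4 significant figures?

96.96 %

t_tx = L/R = 2000/9500000 = 0.000210526 s.
t_prop = 694/210000000 = 3.30476e-06 s; RTT = 6.60952e-06 s.
Cycle = t_tx + RTT = 0.000217136 s.
Utilization = t_tx / cycle = 0.000210526/0.000217136 = 96.96 %.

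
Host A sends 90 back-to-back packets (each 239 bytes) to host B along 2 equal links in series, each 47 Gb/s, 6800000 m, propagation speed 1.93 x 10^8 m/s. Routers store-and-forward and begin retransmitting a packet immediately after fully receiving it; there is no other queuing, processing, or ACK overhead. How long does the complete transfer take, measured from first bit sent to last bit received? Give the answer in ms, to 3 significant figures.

70.5 ms

Per-hop transmission t_tx = L/R = 1912/47000000000 = 4.06809e-05 ms.
Per-hop propagation t_prop = 6800000/193000000 = 35.2332 ms.
Pipeline fill: first packet needs 2·t_tx to clear all hops; remaining 89 packets each add one t_tx.
Total = (2+90-1)·t_tx + 2·t_prop = 91·4.06809e-05 + 2·35.2332 = 70.5 ms.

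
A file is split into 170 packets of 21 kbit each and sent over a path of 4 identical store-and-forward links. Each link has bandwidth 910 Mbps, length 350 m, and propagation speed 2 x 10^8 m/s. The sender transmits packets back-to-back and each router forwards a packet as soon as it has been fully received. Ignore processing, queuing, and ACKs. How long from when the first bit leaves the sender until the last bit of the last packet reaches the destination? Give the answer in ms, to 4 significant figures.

Per-hop transmission t_tx = L/R = 21000/910000000 = 0.0230769 ms.
Per-hop propagation t_prop = 350/200000000 = 0.00175 ms.
Pipeline fill: first packet needs 4·t_tx to clear all hops; remaining 169 packets each add one t_tx.
Total = (4+170-1)·t_tx + 4·t_prop = 173·0.0230769 + 4·0.00175 = 3.999 ms.

3.999 ms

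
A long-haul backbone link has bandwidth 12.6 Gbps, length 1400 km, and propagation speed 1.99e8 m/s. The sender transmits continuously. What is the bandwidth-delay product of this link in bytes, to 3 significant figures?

Propagation delay = 1400000 / 199000000 = 0.00703518 s.
BDP = R × t_prop = 12600000000 × 0.00703518 = 88643200 bits.
In bytes: 88643200/8 = 11100000 bytes.

11100000 bytes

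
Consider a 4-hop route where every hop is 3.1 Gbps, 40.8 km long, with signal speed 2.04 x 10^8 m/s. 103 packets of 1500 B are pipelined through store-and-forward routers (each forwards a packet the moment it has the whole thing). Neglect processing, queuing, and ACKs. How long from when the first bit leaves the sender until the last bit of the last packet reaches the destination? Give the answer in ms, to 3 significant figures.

Per-hop transmission t_tx = L/R = 12000/3100000000 = 0.00387097 ms.
Per-hop propagation t_prop = 40800/204000000 = 0.2 ms.
Pipeline fill: first packet needs 4·t_tx to clear all hops; remaining 102 packets each add one t_tx.
Total = (4+103-1)·t_tx + 4·t_prop = 106·0.00387097 + 4·0.2 = 1.21 ms.

1.21 ms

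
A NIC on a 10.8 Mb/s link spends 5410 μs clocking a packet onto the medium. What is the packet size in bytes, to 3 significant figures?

L = R × t_tx = 10800000 b/s × 0.00541 s = 58428 bits.
In bytes: 58428 / 8 = 7300 bytes.

7300 bytes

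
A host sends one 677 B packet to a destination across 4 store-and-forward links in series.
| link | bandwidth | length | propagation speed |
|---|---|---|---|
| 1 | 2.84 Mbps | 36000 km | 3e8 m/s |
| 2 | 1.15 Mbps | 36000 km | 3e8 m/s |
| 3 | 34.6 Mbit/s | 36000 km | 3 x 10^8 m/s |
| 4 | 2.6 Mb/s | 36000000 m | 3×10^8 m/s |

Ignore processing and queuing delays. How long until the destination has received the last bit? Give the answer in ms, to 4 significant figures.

L = 677 × 8 = 5416 bits.
Transmission delays (L/R per hop): 1.90704, 4.70957, 0.156532, 2.08308 ms; sum = 8.85622 ms.
Propagation delays (d/s per hop): 120, 120, 120, 120 ms; sum = 480 ms.
End-to-end = 488.9 ms.

488.9 ms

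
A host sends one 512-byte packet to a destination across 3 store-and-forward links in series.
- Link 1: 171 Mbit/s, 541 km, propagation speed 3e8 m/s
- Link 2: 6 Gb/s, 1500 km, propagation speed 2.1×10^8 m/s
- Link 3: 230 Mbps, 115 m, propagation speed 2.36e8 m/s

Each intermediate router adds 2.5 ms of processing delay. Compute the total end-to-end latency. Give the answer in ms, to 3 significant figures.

14.0 ms

L = 512 × 8 = 4096 bits.
Transmission delays (L/R per hop): 0.0239532, 0.000682667, 0.0178087 ms; sum = 0.0424446 ms.
Propagation delays (d/s per hop): 1.80333, 7.14286, 0.000487288 ms; sum = 8.94668 ms.
Processing at 2 router(s): 2 × 2.5 ms = 5 ms.
End-to-end = 14.0 ms.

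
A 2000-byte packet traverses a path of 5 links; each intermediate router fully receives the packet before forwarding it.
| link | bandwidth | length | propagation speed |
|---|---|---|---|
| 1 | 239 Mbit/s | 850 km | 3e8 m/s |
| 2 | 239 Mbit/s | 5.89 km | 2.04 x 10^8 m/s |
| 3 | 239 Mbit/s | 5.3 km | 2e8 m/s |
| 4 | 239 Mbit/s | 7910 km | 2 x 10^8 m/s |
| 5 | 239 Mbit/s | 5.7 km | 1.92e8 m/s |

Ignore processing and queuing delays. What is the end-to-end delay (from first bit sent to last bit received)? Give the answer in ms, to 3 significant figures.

L = 2000 × 8 = 16000 bits.
Transmission delay per hop = L/R = 16000/239000000 = 0.0669456 ms; 5 hops → 0.334728 ms.
Propagation delays (d/s per hop): 2.83333, 0.0288725, 0.0265, 39.55, 0.0296875 ms; sum = 42.4684 ms.
End-to-end = 42.8 ms.

42.8 ms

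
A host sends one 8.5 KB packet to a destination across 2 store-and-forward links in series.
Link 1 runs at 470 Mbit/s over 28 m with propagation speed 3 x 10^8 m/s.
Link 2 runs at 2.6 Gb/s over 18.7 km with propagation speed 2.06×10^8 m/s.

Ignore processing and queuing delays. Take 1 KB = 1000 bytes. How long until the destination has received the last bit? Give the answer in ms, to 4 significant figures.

0.2617 ms

L = 68000 bits.
Transmission delays (L/R per hop): 0.144681, 0.0261538 ms; sum = 0.170835 ms.
Propagation delays (d/s per hop): 9.33333e-05, 0.0907767 ms; sum = 0.09087 ms.
End-to-end = 0.2617 ms.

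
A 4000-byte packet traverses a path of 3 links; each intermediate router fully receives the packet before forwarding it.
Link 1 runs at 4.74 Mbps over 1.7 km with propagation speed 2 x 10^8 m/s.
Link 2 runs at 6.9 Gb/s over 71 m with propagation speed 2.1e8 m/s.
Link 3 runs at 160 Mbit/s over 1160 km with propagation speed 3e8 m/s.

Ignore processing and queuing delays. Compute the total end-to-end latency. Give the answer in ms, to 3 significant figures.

L = 4000 × 8 = 32000 bits.
Transmission delays (L/R per hop): 6.75105, 0.00463768, 0.2 ms; sum = 6.95569 ms.
Propagation delays (d/s per hop): 0.0085, 0.000338095, 3.86667 ms; sum = 3.8755 ms.
End-to-end = 10.8 ms.

10.8 ms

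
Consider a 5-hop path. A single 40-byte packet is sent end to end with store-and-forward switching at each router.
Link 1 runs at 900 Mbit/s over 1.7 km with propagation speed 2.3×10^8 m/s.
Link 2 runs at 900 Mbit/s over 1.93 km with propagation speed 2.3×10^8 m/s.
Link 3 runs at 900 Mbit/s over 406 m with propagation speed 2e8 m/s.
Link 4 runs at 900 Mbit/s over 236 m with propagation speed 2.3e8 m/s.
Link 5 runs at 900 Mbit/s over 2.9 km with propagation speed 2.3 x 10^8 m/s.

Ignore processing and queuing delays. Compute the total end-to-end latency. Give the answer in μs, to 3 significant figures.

33.2 μs

L = 40 × 8 = 320 bits.
Transmission delay per hop = L/R = 320/900000000 = 0.355556 μs; 5 hops → 1.77778 μs.
Propagation delays (d/s per hop): 7.3913, 8.3913, 2.03, 1.02609, 12.6087 μs; sum = 31.4474 μs.
End-to-end = 33.2 μs.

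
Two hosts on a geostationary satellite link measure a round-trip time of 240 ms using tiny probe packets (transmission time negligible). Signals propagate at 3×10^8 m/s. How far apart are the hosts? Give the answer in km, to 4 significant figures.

36000 km

One-way propagation = RTT/2 = 120 ms.
d = s × t = 300000000 × 0.12 = 36000 km.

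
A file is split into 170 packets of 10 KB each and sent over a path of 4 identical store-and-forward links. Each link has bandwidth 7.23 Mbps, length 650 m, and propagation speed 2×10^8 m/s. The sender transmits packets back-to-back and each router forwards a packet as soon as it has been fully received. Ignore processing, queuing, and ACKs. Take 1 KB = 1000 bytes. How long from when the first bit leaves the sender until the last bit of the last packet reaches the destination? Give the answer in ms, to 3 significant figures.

1910 ms

Per-hop transmission t_tx = L/R = 80000/7230000 = 11.065 ms.
Per-hop propagation t_prop = 650/200000000 = 0.00325 ms.
Pipeline fill: first packet needs 4·t_tx to clear all hops; remaining 169 packets each add one t_tx.
Total = (4+170-1)·t_tx + 4·t_prop = 173·11.065 + 4·0.00325 = 1910 ms.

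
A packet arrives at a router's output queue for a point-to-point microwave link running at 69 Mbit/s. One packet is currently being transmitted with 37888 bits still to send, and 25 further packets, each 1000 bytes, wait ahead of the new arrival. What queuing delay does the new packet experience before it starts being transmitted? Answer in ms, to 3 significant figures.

Each queued packet: L/R = 8000/69000000 = 0.115942 ms.
25 queued → 2.89855 ms.
Plus remaining 37888 bits of current packet: 0.549101 ms.
Queuing delay = 3.45 ms.

3.45 ms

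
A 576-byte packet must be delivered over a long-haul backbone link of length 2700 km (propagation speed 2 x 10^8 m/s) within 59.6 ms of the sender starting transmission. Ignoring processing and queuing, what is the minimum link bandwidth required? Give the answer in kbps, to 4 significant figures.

99.96 kbps

L = 4608 bits.
Propagation delay = 2700000 / 200000000 = 13.5 ms.
Transmission budget = 59.6 − 13.5 = 46.1 ms.
R ≥ L / t_tx = 4608 bits / 0.0461 s = 99.96 kbps.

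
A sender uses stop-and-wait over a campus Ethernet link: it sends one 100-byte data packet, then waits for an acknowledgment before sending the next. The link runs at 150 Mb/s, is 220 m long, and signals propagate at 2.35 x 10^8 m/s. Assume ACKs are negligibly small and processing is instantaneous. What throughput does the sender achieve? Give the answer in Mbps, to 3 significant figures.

t_tx = L/R = 800/150000000 = 5.33333e-06 s.
t_prop = 220/235000000 = 9.3617e-07 s; RTT = 1.87234e-06 s.
Cycle = t_tx + RTT = 7.20567e-06 s.
Throughput = L / cycle = 800 / 7.20567e-06 = 111 Mbps.

111 Mbps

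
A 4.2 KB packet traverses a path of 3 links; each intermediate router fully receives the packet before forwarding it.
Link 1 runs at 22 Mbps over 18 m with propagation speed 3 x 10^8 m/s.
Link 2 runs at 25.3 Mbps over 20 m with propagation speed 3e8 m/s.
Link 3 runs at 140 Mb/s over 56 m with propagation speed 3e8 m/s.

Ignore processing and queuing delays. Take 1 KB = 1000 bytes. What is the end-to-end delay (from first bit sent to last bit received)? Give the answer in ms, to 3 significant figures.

L = 33600 bits.
Transmission delays (L/R per hop): 1.52727, 1.32806, 0.24 ms; sum = 3.09534 ms.
Propagation delays (d/s per hop): 6e-05, 6.66667e-05, 0.000186667 ms; sum = 0.000313333 ms.
End-to-end = 3.10 ms.

3.10 ms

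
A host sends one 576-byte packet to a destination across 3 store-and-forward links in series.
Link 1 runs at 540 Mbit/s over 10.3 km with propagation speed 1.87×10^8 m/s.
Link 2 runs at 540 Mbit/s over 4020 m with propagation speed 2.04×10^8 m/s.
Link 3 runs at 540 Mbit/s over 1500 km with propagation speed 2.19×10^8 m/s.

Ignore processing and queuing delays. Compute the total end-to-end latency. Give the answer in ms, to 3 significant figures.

6.95 ms

L = 576 × 8 = 4608 bits.
Transmission delay per hop = L/R = 4608/540000000 = 0.00853333 ms; 3 hops → 0.0256 ms.
Propagation delays (d/s per hop): 0.0550802, 0.0197059, 6.84932 ms; sum = 6.9241 ms.
End-to-end = 6.95 ms.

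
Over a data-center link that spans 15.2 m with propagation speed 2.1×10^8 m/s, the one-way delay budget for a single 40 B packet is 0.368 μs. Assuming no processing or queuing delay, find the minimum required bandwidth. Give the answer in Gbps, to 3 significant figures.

1.08 Gbps

L = 320 bits.
Propagation delay = 15.2 / 210000000 = 0.072381 μs.
Transmission budget = 0.368 − 0.072381 = 0.295619 μs.
R ≥ L / t_tx = 320 bits / 2.95619e-07 s = 1.08 Gbps.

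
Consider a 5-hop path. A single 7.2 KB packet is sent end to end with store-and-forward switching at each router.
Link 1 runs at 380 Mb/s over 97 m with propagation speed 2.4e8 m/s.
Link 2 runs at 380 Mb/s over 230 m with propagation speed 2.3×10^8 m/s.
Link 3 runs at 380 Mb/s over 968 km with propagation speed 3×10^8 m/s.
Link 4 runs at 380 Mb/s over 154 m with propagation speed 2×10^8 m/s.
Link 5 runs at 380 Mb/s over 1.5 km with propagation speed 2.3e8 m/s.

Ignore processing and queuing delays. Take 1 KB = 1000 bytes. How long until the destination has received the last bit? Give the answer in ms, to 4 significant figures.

3.993 ms

L = 57600 bits.
Transmission delay per hop = L/R = 57600/380000000 = 0.151579 ms; 5 hops → 0.757895 ms.
Propagation delays (d/s per hop): 0.000404167, 0.001, 3.22667, 0.00077, 0.00652174 ms; sum = 3.23536 ms.
End-to-end = 3.993 ms.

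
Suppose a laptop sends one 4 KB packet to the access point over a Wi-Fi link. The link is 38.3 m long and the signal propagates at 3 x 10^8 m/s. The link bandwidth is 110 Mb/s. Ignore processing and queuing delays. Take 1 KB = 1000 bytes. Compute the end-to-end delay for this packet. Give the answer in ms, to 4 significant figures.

L = 32000 bits.
Transmission delay = L/R = 32000 / 110000000 = 0.290909 ms.
Propagation delay = d/s = 38.3 m / 300000000 m/s = 0.000127667 ms.
Total = 0.2910 ms.

0.2910 ms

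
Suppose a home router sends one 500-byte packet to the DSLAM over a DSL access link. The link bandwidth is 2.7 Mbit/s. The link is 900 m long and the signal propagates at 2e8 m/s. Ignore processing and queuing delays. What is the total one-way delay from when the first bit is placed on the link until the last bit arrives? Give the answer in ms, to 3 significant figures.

L = 500 × 8 = 4000 bits.
Transmission delay = L/R = 4000 / 2700000 = 1.48148 ms.
Propagation delay = d/s = 900 m / 200000000 m/s = 0.0045 ms.
Total = 1.49 ms.

1.49 ms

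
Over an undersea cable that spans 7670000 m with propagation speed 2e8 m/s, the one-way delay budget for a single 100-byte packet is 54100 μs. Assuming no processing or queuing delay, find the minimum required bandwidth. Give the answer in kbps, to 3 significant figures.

L = 800 bits.
Propagation delay = 7670000 / 200000000 = 38350 μs.
Transmission budget = 54100 − 38350 = 15750 μs.
R ≥ L / t_tx = 800 bits / 0.01575 s = 50.8 kbps.

50.8 kbps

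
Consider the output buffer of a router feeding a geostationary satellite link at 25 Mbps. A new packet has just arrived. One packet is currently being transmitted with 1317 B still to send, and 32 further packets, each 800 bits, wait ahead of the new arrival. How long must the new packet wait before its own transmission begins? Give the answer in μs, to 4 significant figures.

1445 μs

Each queued packet: L/R = 800/25000000 = 32 μs.
32 queued → 1024 μs.
Plus remaining 10536 bits of current packet: 421.44 μs.
Queuing delay = 1445 μs.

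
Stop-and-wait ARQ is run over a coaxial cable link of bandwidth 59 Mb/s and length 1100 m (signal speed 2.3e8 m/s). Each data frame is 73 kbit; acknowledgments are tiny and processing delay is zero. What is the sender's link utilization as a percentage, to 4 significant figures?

t_tx = L/R = 73000/59000000 = 0.00123729 s.
t_prop = 1100/2.3e+08 = 4.78261e-06 s; RTT = 9.56522e-06 s.
Cycle = t_tx + RTT = 0.00124685 s.
Utilization = t_tx / cycle = 0.00123729/0.00124685 = 99.23 %.

99.23 %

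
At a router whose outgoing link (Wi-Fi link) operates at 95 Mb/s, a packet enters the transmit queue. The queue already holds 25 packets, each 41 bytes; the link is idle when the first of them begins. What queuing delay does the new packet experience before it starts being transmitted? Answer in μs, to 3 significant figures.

86.3 μs

Each queued packet: L/R = 328/95000000 = 3.45263 μs.
25 queued → 86.3158 μs.
Queuing delay = 86.3 μs.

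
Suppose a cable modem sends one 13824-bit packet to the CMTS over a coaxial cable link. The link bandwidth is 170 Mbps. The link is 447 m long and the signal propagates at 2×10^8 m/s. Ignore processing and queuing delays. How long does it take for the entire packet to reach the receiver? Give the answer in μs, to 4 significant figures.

Transmission delay = L/R = 13824 / 170000000 = 81.3176 μs.
Propagation delay = d/s = 447 m / 200000000 m/s = 2.235 μs.
Total = 83.55 μs.

83.55 μs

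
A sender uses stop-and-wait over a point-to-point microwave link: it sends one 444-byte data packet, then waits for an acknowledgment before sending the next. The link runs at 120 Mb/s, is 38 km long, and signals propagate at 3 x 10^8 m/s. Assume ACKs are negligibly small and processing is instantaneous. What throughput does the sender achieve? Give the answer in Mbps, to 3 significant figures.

12.6 Mbps

t_tx = L/R = 3552/120000000 = 2.96e-05 s.
t_prop = 38000/300000000 = 0.000126667 s; RTT = 0.000253333 s.
Cycle = t_tx + RTT = 0.000282933 s.
Throughput = L / cycle = 3552 / 0.000282933 = 12.6 Mbps.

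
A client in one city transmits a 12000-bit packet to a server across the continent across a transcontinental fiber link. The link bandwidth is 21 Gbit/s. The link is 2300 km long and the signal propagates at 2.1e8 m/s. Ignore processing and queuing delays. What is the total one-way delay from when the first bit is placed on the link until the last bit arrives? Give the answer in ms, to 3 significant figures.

11.0 ms

Transmission delay = L/R = 12000 / 21000000000 = 0.000571429 ms.
Propagation delay = d/s = 2300000 m / 210000000 m/s = 10.9524 ms.
Total = 11.0 ms.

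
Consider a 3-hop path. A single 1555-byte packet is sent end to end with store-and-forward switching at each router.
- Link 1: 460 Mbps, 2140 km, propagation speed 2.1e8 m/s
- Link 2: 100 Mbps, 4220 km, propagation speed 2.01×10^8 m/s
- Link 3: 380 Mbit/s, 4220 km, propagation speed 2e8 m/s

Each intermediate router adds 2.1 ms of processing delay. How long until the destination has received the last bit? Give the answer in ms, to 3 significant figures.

56.7 ms

L = 1555 × 8 = 12440 bits.
Transmission delays (L/R per hop): 0.0270435, 0.1244, 0.0327368 ms; sum = 0.18418 ms.
Propagation delays (d/s per hop): 10.1905, 20.995, 21.1 ms; sum = 52.2855 ms.
Processing at 2 router(s): 2 × 2.1 ms = 4.2 ms.
End-to-end = 56.7 ms.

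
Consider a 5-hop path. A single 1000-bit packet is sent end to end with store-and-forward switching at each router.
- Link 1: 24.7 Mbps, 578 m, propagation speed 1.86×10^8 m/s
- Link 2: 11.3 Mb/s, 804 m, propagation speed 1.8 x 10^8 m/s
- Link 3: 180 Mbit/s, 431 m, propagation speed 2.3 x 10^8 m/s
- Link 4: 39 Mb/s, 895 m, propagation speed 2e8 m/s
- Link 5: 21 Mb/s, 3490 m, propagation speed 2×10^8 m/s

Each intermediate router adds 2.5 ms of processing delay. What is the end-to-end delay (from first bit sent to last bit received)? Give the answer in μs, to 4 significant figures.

Transmission delays (L/R per hop): 40.4858, 88.4956, 5.55556, 25.641, 47.619 μs; sum = 207.797 μs.
Propagation delays (d/s per hop): 3.10753, 4.46667, 1.87391, 4.475, 17.45 μs; sum = 31.3731 μs.
Processing at 4 router(s): 4 × 2.5 ms = 10000 μs.
End-to-end = 10240 μs.

10240 μs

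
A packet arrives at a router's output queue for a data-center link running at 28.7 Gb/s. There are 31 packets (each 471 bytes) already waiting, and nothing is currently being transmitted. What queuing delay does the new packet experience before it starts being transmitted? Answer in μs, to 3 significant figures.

4.07 μs

Each queued packet: L/R = 3768/28700000000 = 0.131289 μs.
31 queued → 4.06997 μs.
Queuing delay = 4.07 μs.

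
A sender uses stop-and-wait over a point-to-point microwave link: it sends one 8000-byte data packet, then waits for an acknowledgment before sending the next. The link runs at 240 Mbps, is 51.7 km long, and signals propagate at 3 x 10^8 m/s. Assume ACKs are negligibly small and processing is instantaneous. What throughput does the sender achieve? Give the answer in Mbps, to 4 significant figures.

t_tx = L/R = 64000/240000000 = 0.000266667 s.
t_prop = 51700/300000000 = 0.000172333 s; RTT = 0.000344667 s.
Cycle = t_tx + RTT = 0.000611333 s.
Throughput = L / cycle = 64000 / 0.000611333 = 104.7 Mbps.

104.7 Mbps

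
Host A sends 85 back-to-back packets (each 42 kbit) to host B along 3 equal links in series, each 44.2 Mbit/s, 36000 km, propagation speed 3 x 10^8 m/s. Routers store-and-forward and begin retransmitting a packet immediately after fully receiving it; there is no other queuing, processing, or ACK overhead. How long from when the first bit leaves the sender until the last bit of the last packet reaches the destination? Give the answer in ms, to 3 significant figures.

Per-hop transmission t_tx = L/R = 42000/44200000 = 0.950226 ms.
Per-hop propagation t_prop = 36000000/300000000 = 120 ms.
Pipeline fill: first packet needs 3·t_tx to clear all hops; remaining 84 packets each add one t_tx.
Total = (3+85-1)·t_tx + 3·t_prop = 87·0.950226 + 3·120 = 443 ms.

443 ms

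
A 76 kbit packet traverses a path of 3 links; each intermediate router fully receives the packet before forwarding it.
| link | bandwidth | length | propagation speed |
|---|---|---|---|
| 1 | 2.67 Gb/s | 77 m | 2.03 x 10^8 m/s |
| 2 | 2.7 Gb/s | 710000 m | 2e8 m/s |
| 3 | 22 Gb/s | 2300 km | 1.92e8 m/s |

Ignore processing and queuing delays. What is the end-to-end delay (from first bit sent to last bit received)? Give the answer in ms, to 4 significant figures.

L = 76000 bits.
Transmission delays (L/R per hop): 0.0284644, 0.0281481, 0.00345455 ms; sum = 0.0600671 ms.
Propagation delays (d/s per hop): 0.00037931, 3.55, 11.9792 ms; sum = 15.5295 ms.
End-to-end = 15.59 ms.

15.59 ms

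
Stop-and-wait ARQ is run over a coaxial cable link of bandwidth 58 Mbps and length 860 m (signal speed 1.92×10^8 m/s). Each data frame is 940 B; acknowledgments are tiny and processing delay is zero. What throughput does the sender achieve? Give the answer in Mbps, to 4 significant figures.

t_tx = L/R = 7520/58000000 = 0.000129655 s.
t_prop = 860/192000000 = 4.47917e-06 s; RTT = 8.95833e-06 s.
Cycle = t_tx + RTT = 0.000138614 s.
Throughput = L / cycle = 7520 / 0.000138614 = 54.25 Mbps.

54.25 Mbps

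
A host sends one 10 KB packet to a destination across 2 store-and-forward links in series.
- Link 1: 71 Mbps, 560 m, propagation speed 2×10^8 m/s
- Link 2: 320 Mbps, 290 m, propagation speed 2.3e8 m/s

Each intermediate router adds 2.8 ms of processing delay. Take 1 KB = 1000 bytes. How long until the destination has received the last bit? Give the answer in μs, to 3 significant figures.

4180 μs

L = 80000 bits.
Transmission delays (L/R per hop): 1126.76, 250 μs; sum = 1376.76 μs.
Propagation delays (d/s per hop): 2.8, 1.26087 μs; sum = 4.06087 μs.
Processing at 1 router(s): 1 × 2.8 ms = 2800 μs.
End-to-end = 4180 μs.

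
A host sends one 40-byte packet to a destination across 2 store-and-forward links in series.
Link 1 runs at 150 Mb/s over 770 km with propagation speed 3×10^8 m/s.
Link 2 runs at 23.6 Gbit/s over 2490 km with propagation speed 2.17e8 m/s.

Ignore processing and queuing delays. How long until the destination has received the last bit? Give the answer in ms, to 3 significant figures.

L = 40 × 8 = 320 bits.
Transmission delays (L/R per hop): 0.00213333, 1.35593e-05 ms; sum = 0.00214689 ms.
Propagation delays (d/s per hop): 2.56667, 11.4747 ms; sum = 14.0413 ms.
End-to-end = 14.0 ms.

14.0 ms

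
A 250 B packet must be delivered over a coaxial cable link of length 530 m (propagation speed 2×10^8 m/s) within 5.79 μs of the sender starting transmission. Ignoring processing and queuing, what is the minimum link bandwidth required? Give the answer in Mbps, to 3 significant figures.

L = 2000 bits.
Propagation delay = 530 / 200000000 = 2.65 μs.
Transmission budget = 5.79 − 2.65 = 3.14 μs.
R ≥ L / t_tx = 2000 bits / 3.14e-06 s = 637 Mbps.

637 Mbps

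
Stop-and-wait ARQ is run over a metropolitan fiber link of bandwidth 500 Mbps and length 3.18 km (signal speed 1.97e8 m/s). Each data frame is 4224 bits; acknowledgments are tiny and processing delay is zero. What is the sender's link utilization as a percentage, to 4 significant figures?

t_tx = L/R = 4224/500000000 = 8.448e-06 s.
t_prop = 3180/197000000 = 1.61421e-05 s; RTT = 3.22843e-05 s.
Cycle = t_tx + RTT = 4.07323e-05 s.
Utilization = t_tx / cycle = 8.448e-06/4.07323e-05 = 20.74 %.

20.74 %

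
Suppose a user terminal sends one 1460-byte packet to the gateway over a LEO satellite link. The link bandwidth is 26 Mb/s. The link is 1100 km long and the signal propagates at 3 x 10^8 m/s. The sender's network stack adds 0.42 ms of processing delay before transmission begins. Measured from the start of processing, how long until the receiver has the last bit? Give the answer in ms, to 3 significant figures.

4.54 ms

L = 1460 × 8 = 11680 bits.
Transmission delay = L/R = 11680 / 26000000 = 0.449231 ms.
Propagation delay = d/s = 1100000 m / 300000000 m/s = 3.66667 ms.
Plus processing delay 0.42 ms = 0.42 ms.
Total = 4.54 ms.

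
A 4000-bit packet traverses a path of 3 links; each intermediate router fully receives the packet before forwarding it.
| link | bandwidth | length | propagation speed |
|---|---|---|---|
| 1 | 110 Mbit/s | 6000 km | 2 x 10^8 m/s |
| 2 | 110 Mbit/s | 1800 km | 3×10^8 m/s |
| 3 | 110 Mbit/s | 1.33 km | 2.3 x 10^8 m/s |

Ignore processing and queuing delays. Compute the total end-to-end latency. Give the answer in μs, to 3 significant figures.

36100 μs

Transmission delay per hop = L/R = 4000/110000000 = 36.3636 μs; 3 hops → 109.091 μs.
Propagation delays (d/s per hop): 30000, 6000, 5.78261 μs; sum = 36005.8 μs.
End-to-end = 36100 μs.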